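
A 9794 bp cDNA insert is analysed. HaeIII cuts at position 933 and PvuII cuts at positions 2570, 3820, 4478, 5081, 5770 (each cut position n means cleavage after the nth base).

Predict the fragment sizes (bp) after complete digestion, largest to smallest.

4024, 1637, 1250, 933, 689, 658, 603 bp

Combined cut positions (sorted): 933, 2570, 3820, 4478, 5081, 5770.
Linear molecule, 6 cuts → 7 fragments:
  933 − 0 = 933 bp
  2570 − 933 = 1637 bp
  3820 − 2570 = 1250 bp
  4478 − 3820 = 658 bp
  5081 − 4478 = 603 bp
  5770 − 5081 = 689 bp
  9794 − 5770 = 4024 bp
Sorted largest to smallest: 4024, 1637, 1250, 933, 689, 658, 603 bp.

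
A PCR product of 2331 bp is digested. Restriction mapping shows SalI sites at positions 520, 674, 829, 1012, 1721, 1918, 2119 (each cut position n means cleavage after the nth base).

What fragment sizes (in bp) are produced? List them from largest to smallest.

Linear molecule, 7 cuts → 8 fragments:
  520 − 0 = 520 bp
  674 − 520 = 154 bp
  829 − 674 = 155 bp
  1012 − 829 = 183 bp
  1721 − 1012 = 709 bp
  1918 − 1721 = 197 bp
  2119 − 1918 = 201 bp
  2331 − 2119 = 212 bp
Sorted largest to smallest: 709, 520, 212, 201, 197, 183, 155, 154 bp.

709, 520, 212, 201, 197, 183, 155, 154 bp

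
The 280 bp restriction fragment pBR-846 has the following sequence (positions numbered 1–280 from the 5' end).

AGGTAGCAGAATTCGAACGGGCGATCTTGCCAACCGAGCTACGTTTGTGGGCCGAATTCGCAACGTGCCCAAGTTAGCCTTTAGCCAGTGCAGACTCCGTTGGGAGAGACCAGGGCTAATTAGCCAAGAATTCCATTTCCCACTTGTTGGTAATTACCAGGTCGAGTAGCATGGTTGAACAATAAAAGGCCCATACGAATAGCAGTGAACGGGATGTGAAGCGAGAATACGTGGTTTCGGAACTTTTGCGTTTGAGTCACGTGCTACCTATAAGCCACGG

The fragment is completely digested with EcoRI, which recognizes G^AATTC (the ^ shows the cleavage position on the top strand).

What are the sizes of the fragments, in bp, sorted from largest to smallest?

EcoRI sites (GAATTC) start at positions 9, 54, 128.
EcoRI cuts after the first base of each site, so after positions 9, 54, 128.
Linear molecule, 3 cuts → 4 fragments:
  1–9 → 9 bp
  10–54 → 45 bp
  55–128 → 74 bp
  129–280 → 152 bp
Sorted largest to smallest: 152, 74, 45, 9 bp.

152, 74, 45, 9 bp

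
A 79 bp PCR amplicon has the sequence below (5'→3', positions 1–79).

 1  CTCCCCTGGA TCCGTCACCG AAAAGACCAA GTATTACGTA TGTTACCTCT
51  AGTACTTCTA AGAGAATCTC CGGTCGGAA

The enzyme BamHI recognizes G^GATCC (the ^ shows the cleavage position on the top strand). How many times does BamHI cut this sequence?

GGATCC occurs starting at position 8.
BamHI cuts at 1 site.

1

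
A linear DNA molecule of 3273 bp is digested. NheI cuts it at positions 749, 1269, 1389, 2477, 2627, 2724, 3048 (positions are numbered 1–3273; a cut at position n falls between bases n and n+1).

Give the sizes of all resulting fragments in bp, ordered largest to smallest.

Linear molecule, 7 cuts → 8 fragments:
  749 − 0 = 749 bp
  1269 − 749 = 520 bp
  1389 − 1269 = 120 bp
  2477 − 1389 = 1088 bp
  2627 − 2477 = 150 bp
  2724 − 2627 = 97 bp
  3048 − 2724 = 324 bp
  3273 − 3048 = 225 bp
Sorted largest to smallest: 1088, 749, 520, 324, 225, 150, 120, 97 bp.

1088, 749, 520, 324, 225, 150, 120, 97 bp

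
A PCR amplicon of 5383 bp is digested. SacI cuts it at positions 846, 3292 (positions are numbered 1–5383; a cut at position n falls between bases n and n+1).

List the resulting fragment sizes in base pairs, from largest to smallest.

2446, 2091, 846 bp

Linear molecule, 2 cuts → 3 fragments:
  846 − 0 = 846 bp
  3292 − 846 = 2446 bp
  5383 − 3292 = 2091 bp
Sorted largest to smallest: 2446, 2091, 846 bp.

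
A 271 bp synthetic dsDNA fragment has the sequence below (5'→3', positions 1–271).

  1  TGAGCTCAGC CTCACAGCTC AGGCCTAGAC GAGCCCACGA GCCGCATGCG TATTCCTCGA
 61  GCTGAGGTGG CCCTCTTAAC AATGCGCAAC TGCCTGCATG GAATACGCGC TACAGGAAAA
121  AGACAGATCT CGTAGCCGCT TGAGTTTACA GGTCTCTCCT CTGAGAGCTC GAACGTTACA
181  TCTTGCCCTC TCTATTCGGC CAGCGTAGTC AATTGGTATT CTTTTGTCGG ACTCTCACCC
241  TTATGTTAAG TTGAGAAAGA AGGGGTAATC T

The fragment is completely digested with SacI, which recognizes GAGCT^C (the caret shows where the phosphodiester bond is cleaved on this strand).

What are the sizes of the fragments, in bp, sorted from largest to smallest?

163, 102, 6 bp

SacI sites (GAGCTC) start at positions 2, 165.
SacI cuts after base 5 of each site (before the last base), so after positions 6, 169.
Linear molecule, 2 cuts → 3 fragments:
  1–6 → 6 bp
  7–169 → 163 bp
  170–271 → 102 bp
Sorted largest to smallest: 163, 102, 6 bp.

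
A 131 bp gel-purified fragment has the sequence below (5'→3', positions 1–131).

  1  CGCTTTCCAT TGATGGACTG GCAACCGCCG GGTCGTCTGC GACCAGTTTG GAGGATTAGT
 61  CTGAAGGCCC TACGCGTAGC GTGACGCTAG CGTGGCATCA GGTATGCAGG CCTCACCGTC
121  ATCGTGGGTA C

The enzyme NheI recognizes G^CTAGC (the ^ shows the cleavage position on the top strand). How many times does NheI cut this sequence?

1

GCTAGC occurs starting at position 86.
NheI cuts at 1 site.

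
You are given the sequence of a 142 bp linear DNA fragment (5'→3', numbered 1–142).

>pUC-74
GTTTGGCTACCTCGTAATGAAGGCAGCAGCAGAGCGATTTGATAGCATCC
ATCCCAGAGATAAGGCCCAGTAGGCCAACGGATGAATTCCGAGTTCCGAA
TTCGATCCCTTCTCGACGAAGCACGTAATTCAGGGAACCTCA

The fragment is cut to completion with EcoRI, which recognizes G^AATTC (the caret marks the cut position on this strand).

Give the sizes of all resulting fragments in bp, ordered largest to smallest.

84, 44, 14 bp

EcoRI sites (GAATTC) start at positions 84, 98.
EcoRI cuts after the first base of each site, so after positions 84, 98.
Linear molecule, 2 cuts → 3 fragments:
  1–84 → 84 bp
  85–98 → 14 bp
  99–142 → 44 bp
Sorted largest to smallest: 84, 44, 14 bp.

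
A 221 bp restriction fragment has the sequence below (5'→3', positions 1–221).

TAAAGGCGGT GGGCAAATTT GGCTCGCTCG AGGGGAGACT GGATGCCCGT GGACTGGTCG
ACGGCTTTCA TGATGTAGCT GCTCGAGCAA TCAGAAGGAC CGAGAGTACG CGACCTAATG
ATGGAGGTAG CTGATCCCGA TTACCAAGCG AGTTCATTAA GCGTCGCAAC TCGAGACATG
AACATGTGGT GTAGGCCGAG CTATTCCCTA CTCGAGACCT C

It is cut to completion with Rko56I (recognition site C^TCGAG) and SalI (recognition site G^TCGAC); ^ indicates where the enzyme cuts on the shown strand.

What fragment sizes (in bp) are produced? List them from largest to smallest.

88, 41, 30, 27, 25, 10 bp

Rko56I sites (CTCGAG) start at positions 27, 82, 170, 211.
Rko56I cuts after the first base of each site, so after positions 27, 82, 170, 211.
The SalI site (GTCGAC) starts at position 57.
SalI cuts after the first base of each site, so after position 57.
Combined cut positions: 27, 57, 82, 170, 211.
Linear molecule, 5 cuts → 6 fragments:
  1–27 → 27 bp
  28–57 → 30 bp
  58–82 → 25 bp
  83–170 → 88 bp
  171–211 → 41 bp
  212–221 → 10 bp
Sorted largest to smallest: 88, 41, 30, 27, 25, 10 bp.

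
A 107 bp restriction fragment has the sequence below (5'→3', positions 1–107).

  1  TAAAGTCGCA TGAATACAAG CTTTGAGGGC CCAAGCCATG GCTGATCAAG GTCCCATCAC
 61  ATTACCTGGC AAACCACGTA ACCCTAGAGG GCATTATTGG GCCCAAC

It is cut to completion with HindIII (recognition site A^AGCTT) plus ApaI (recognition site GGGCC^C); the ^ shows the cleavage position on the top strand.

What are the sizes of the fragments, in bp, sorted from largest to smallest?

72, 18, 13, 4 bp

The HindIII site (AAGCTT) starts at position 18.
HindIII cuts after the first base of each site, so after position 18.
ApaI sites (GGGCCC) start at positions 27, 99.
ApaI cuts after base 5 of each site (before the last base), so after positions 31, 103.
Combined cut positions: 18, 31, 103.
Linear molecule, 3 cuts → 4 fragments:
  1–18 → 18 bp
  19–31 → 13 bp
  32–103 → 72 bp
  104–107 → 4 bp
Sorted largest to smallest: 72, 18, 13, 4 bp.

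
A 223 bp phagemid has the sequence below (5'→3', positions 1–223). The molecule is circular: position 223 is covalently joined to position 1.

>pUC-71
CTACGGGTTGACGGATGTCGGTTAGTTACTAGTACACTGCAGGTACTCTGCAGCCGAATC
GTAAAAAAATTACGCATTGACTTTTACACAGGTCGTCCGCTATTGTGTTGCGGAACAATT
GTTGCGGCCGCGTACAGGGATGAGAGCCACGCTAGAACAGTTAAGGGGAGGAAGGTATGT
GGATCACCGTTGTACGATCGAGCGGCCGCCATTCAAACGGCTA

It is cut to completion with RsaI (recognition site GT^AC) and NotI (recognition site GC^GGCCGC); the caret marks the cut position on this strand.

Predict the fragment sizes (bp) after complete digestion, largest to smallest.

81, 60, 53, 11, 10, 8 bp

RsaI sites (GTAC) start at positions 32, 43, 132, 192.
RsaI cuts after base 2 of each site, so after positions 33, 44, 133, 193.
NotI sites (GCGGCCGC) start at positions 124, 202.
NotI cuts after base 2 of each site, so after positions 125, 203.
Combined cut positions: 33, 44, 125, 133, 193, 203.
Circular molecule, 6 cuts → 6 fragments:
  34–44 → 11 bp
  45–125 → 81 bp
  126–133 → 8 bp
  134–193 → 60 bp
  194–203 → 10 bp
  204–223 then 1–33 → 20 + 33 = 53 bp
Sorted largest to smallest: 81, 60, 53, 11, 10, 8 bp.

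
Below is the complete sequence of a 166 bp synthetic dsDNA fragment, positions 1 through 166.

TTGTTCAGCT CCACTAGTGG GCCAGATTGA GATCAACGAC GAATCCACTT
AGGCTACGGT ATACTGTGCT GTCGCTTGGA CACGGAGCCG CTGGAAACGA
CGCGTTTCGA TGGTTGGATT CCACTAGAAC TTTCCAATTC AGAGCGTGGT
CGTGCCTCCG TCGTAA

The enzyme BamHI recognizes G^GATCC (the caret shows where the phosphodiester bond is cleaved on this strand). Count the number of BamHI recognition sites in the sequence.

No occurrence of GGATCC is present in the sequence.
BamHI does not cut: 0 sites.

0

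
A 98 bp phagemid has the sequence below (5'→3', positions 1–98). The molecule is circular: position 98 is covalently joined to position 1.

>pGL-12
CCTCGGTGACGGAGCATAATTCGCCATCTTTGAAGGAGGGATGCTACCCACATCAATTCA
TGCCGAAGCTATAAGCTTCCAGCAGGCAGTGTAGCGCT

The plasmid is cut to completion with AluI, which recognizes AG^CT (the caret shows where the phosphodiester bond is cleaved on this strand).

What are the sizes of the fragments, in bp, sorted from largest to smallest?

AluI sites (AGCT) start at positions 67, 74.
AluI cuts after base 2 of each site, so after positions 68, 75.
Circular molecule, 2 cuts → 2 fragments:
  69–75 → 7 bp
  76–98 then 1–68 → 23 + 68 = 91 bp
Sorted largest to smallest: 91, 7 bp.

91, 7 bp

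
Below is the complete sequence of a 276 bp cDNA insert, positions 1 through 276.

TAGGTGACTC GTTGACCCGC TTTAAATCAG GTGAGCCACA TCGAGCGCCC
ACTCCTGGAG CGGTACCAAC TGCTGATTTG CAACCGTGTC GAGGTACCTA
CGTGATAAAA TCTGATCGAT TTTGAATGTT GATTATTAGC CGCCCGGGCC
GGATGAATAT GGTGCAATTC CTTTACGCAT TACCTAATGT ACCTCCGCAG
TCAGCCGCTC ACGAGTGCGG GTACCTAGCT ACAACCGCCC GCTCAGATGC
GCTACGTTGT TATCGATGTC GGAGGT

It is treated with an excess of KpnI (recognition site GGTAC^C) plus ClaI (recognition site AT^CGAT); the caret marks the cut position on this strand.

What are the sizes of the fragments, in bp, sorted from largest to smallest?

108, 66, 39, 31, 19, 13 bp

KpnI sites (GGTACC) start at positions 62, 93, 220.
KpnI cuts after base 5 of each site (before the last base), so after positions 66, 97, 224.
ClaI sites (ATCGAT) start at positions 115, 262.
ClaI cuts after base 2 of each site, so after positions 116, 263.
Combined cut positions: 66, 97, 116, 224, 263.
Linear molecule, 5 cuts → 6 fragments:
  1–66 → 66 bp
  67–97 → 31 bp
  98–116 → 19 bp
  117–224 → 108 bp
  225–263 → 39 bp
  264–276 → 13 bp
Sorted largest to smallest: 108, 66, 39, 31, 19, 13 bp.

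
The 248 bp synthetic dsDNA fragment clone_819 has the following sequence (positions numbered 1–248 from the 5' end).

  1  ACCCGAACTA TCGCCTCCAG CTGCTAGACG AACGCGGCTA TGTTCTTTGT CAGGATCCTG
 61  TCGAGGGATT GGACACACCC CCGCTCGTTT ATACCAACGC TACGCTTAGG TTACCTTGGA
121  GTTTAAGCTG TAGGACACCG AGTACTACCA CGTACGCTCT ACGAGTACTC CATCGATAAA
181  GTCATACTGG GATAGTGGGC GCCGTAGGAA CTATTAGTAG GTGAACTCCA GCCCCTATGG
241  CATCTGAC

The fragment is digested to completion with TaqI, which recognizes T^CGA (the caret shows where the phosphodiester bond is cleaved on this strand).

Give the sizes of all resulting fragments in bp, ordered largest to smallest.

112, 75, 61 bp

TaqI sites (TCGA) start at positions 61, 173.
TaqI cuts after the first base of each site, so after positions 61, 173.
Linear molecule, 2 cuts → 3 fragments:
  1–61 → 61 bp
  62–173 → 112 bp
  174–248 → 75 bp
Sorted largest to smallest: 112, 75, 61 bp.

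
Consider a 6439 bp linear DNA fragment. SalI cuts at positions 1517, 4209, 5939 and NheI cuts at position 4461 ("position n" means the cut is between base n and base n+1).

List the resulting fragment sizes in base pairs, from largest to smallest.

2692, 1517, 1478, 500, 252 bp

Combined cut positions (sorted): 1517, 4209, 4461, 5939.
Linear molecule, 4 cuts → 5 fragments:
  1517 − 0 = 1517 bp
  4209 − 1517 = 2692 bp
  4461 − 4209 = 252 bp
  5939 − 4461 = 1478 bp
  6439 − 5939 = 500 bp
Sorted largest to smallest: 2692, 1517, 1478, 500, 252 bp.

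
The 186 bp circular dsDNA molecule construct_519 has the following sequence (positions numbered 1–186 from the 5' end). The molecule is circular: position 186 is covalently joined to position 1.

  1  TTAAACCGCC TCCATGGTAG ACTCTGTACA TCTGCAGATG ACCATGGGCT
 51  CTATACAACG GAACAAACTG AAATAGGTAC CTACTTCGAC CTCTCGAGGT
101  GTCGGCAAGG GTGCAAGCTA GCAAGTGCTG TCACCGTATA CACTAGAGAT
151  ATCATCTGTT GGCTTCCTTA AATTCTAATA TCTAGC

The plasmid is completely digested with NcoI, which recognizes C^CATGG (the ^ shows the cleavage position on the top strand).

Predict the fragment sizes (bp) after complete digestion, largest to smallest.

NcoI sites (CCATGG) start at positions 12, 42.
NcoI cuts after the first base of each site, so after positions 12, 42.
Circular molecule, 2 cuts → 2 fragments:
  13–42 → 30 bp
  43–186 then 1–12 → 144 + 12 = 156 bp
Sorted largest to smallest: 156, 30 bp.

156, 30 bp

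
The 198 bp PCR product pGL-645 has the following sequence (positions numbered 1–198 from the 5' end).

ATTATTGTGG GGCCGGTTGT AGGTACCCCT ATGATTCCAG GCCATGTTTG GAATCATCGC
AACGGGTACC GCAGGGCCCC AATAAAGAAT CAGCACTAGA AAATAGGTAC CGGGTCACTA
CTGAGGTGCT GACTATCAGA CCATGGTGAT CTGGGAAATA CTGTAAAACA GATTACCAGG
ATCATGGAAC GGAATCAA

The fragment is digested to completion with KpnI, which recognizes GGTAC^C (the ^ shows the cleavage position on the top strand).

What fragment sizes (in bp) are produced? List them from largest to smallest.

88, 43, 41, 26 bp

KpnI sites (GGTACC) start at positions 22, 65, 106.
KpnI cuts after base 5 of each site (before the last base), so after positions 26, 69, 110.
Linear molecule, 3 cuts → 4 fragments:
  1–26 → 26 bp
  27–69 → 43 bp
  70–110 → 41 bp
  111–198 → 88 bp
Sorted largest to smallest: 88, 43, 41, 26 bp.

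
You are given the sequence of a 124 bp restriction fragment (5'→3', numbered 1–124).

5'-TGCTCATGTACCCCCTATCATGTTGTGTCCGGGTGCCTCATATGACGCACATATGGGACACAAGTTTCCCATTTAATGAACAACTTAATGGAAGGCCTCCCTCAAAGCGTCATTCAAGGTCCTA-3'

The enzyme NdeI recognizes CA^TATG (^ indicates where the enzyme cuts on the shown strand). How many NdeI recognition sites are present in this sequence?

2

CATATG occurs starting at positions 39, 50.
NdeI cuts at 2 sites.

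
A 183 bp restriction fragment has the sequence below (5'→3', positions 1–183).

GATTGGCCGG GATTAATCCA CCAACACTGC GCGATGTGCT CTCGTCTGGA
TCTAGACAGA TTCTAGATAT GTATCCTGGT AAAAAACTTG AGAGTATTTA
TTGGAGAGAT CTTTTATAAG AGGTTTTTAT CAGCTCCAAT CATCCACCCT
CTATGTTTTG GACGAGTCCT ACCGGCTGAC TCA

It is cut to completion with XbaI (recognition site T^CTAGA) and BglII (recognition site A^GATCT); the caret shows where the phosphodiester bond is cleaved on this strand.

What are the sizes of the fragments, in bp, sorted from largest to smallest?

76, 51, 45, 11 bp

XbaI sites (TCTAGA) start at positions 51, 62.
XbaI cuts after the first base of each site, so after positions 51, 62.
The BglII site (AGATCT) starts at position 107.
BglII cuts after the first base of each site, so after position 107.
Combined cut positions: 51, 62, 107.
Linear molecule, 3 cuts → 4 fragments:
  1–51 → 51 bp
  52–62 → 11 bp
  63–107 → 45 bp
  108–183 → 76 bp
Sorted largest to smallest: 76, 51, 45, 11 bp.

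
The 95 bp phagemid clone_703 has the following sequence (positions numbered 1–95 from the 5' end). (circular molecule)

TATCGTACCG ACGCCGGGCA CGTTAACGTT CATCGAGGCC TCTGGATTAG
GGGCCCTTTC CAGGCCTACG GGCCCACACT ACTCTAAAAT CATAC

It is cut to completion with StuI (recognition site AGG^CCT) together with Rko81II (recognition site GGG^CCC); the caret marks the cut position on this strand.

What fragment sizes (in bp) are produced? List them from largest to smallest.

61, 15, 11, 8 bp

StuI sites (AGGCCT) start at positions 36, 62.
StuI cuts after base 3 of each site, so after positions 38, 64.
Rko81II sites (GGGCCC) start at positions 51, 70.
Rko81II cuts after base 3 of each site, so after positions 53, 72.
Combined cut positions: 38, 53, 64, 72.
Circular molecule, 4 cuts → 4 fragments:
  39–53 → 15 bp
  54–64 → 11 bp
  65–72 → 8 bp
  73–95 then 1–38 → 23 + 38 = 61 bp
Sorted largest to smallest: 61, 15, 11, 8 bp.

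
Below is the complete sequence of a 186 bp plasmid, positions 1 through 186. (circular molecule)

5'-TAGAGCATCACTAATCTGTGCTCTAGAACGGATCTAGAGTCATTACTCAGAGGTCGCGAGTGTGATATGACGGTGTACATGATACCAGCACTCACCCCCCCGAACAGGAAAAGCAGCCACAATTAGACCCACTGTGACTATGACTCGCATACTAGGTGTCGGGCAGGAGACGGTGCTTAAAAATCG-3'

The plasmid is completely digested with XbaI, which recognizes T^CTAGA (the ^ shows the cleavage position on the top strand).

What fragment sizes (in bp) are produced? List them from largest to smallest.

175, 11 bp

XbaI sites (TCTAGA) start at positions 22, 33.
XbaI cuts after the first base of each site, so after positions 22, 33.
Circular molecule, 2 cuts → 2 fragments:
  23–33 → 11 bp
  34–186 then 1–22 → 153 + 22 = 175 bp
Sorted largest to smallest: 175, 11 bp.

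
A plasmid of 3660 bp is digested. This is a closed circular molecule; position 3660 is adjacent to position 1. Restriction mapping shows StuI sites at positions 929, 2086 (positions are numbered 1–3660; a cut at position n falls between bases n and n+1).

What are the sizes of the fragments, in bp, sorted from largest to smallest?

Circular molecule, 2 cuts → 2 fragments:
  2086 − 929 = 1157 bp
  wrap: 3660 − 2086 + 929 = 2503 bp
Sorted largest to smallest: 2503, 1157 bp.

2503, 1157 bp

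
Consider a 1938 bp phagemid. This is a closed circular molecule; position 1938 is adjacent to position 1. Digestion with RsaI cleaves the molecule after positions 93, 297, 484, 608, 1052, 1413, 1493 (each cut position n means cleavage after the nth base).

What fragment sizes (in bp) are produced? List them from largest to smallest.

538, 444, 361, 204, 187, 124, 80 bp

Circular molecule, 7 cuts → 7 fragments:
  297 − 93 = 204 bp
  484 − 297 = 187 bp
  608 − 484 = 124 bp
  1052 − 608 = 444 bp
  1413 − 1052 = 361 bp
  1493 − 1413 = 80 bp
  wrap: 1938 − 1493 + 93 = 538 bp
Sorted largest to smallest: 538, 444, 361, 204, 187, 124, 80 bp.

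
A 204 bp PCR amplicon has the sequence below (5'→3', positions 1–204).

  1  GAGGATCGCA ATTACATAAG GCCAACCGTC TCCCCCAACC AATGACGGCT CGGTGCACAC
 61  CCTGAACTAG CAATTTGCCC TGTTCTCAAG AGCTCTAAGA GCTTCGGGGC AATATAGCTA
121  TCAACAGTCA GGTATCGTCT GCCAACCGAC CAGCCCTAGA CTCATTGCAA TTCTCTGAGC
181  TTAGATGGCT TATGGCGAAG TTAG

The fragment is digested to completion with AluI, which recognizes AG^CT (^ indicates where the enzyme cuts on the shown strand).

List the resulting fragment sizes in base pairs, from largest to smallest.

AluI sites (AGCT) start at positions 91, 100, 116, 178.
AluI cuts after base 2 of each site, so after positions 92, 101, 117, 179.
Linear molecule, 4 cuts → 5 fragments:
  1–92 → 92 bp
  93–101 → 9 bp
  102–117 → 16 bp
  118–179 → 62 bp
  180–204 → 25 bp
Sorted largest to smallest: 92, 62, 25, 16, 9 bp.

92, 62, 25, 16, 9 bp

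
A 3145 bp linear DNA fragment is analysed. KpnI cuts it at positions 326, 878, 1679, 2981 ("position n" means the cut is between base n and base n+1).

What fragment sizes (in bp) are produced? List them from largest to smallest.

1302, 801, 552, 326, 164 bp

Linear molecule, 4 cuts → 5 fragments:
  326 − 0 = 326 bp
  878 − 326 = 552 bp
  1679 − 878 = 801 bp
  2981 − 1679 = 1302 bp
  3145 − 2981 = 164 bp
Sorted largest to smallest: 1302, 801, 552, 326, 164 bp.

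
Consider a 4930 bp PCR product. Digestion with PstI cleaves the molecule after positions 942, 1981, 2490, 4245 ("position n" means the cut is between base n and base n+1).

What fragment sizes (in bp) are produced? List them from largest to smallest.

Linear molecule, 4 cuts → 5 fragments:
  942 − 0 = 942 bp
  1981 − 942 = 1039 bp
  2490 − 1981 = 509 bp
  4245 − 2490 = 1755 bp
  4930 − 4245 = 685 bp
Sorted largest to smallest: 1755, 1039, 942, 685, 509 bp.

1755, 1039, 942, 685, 509 bp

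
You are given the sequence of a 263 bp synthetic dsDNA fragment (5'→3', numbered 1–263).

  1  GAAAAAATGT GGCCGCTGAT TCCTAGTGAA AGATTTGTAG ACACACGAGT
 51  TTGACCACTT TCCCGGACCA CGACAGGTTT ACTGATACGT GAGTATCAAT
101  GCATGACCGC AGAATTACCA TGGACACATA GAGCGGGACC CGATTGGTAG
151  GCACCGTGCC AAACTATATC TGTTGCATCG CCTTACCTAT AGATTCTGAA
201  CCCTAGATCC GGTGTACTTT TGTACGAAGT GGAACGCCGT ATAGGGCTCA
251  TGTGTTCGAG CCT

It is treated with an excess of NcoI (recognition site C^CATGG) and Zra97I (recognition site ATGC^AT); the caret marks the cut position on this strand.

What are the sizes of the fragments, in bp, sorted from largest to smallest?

145, 102, 16 bp

The NcoI site (CCATGG) starts at position 118.
NcoI cuts after the first base of each site, so after position 118.
The Zra97I site (ATGCAT) starts at position 99.
Zra97I cuts after base 4 of each site, so after position 102.
Combined cut positions: 102, 118.
Linear molecule, 2 cuts → 3 fragments:
  1–102 → 102 bp
  103–118 → 16 bp
  119–263 → 145 bp
Sorted largest to smallest: 145, 102, 16 bp.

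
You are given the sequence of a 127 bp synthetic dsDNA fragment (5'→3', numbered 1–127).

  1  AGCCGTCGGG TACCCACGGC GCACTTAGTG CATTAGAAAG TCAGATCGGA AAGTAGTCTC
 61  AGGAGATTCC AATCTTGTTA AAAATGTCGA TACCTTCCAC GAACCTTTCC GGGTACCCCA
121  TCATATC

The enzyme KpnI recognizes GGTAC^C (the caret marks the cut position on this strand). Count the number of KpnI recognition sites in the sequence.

2

GGTACC occurs starting at positions 9, 112.
KpnI cuts at 2 sites.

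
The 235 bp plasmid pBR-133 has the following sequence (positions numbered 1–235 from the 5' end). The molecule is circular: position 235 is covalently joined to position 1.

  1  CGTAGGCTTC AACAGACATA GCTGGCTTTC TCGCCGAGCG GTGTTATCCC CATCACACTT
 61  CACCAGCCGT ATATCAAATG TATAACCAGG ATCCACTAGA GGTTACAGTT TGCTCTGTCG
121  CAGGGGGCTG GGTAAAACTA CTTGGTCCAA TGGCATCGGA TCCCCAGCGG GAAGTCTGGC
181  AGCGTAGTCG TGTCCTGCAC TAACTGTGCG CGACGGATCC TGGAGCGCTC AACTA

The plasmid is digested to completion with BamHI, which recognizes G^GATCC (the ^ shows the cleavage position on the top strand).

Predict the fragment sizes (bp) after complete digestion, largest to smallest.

109, 69, 57 bp

BamHI sites (GGATCC) start at positions 89, 158, 215.
BamHI cuts after the first base of each site, so after positions 89, 158, 215.
Circular molecule, 3 cuts → 3 fragments:
  90–158 → 69 bp
  159–215 → 57 bp
  216–235 then 1–89 → 20 + 89 = 109 bp
Sorted largest to smallest: 109, 69, 57 bp.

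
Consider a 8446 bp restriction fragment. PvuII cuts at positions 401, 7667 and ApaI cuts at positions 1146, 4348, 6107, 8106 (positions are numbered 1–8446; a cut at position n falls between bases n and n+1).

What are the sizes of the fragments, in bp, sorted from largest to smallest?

3202, 1759, 1560, 745, 439, 401, 340 bp

Combined cut positions (sorted): 401, 1146, 4348, 6107, 7667, 8106.
Linear molecule, 6 cuts → 7 fragments:
  401 − 0 = 401 bp
  1146 − 401 = 745 bp
  4348 − 1146 = 3202 bp
  6107 − 4348 = 1759 bp
  7667 − 6107 = 1560 bp
  8106 − 7667 = 439 bp
  8446 − 8106 = 340 bp
Sorted largest to smallest: 3202, 1759, 1560, 745, 439, 401, 340 bp.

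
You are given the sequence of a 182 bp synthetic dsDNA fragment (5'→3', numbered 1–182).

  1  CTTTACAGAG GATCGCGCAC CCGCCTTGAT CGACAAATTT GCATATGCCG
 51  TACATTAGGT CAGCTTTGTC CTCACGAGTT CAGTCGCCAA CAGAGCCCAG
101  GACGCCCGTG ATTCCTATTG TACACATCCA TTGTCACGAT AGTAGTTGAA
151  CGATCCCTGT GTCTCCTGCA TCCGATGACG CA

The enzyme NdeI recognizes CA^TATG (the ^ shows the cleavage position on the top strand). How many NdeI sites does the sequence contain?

CATATG occurs starting at position 42.
NdeI cuts at 1 site.

1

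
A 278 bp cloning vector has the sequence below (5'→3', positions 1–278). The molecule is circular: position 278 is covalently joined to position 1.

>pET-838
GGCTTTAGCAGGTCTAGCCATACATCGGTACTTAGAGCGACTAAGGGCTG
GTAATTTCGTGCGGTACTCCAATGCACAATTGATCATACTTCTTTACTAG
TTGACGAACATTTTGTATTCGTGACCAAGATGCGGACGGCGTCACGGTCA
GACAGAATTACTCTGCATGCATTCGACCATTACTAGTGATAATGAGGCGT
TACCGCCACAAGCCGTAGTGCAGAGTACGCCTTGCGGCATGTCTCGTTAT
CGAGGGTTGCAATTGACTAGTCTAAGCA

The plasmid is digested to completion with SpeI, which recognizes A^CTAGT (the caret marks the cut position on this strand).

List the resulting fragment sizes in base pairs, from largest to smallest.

SpeI sites (ACTAGT) start at positions 96, 182, 266.
SpeI cuts after the first base of each site, so after positions 96, 182, 266.
Circular molecule, 3 cuts → 3 fragments:
  97–182 → 86 bp
  183–266 → 84 bp
  267–278 then 1–96 → 12 + 96 = 108 bp
Sorted largest to smallest: 108, 86, 84 bp.

108, 86, 84 bp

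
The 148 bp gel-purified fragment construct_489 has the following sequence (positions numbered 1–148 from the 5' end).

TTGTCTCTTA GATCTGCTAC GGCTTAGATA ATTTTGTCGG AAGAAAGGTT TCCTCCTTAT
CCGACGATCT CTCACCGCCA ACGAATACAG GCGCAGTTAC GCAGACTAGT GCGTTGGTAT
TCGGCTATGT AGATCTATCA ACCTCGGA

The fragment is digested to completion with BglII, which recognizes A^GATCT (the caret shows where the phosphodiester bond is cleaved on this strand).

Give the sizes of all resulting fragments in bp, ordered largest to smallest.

BglII sites (AGATCT) start at positions 10, 131.
BglII cuts after the first base of each site, so after positions 10, 131.
Linear molecule, 2 cuts → 3 fragments:
  1–10 → 10 bp
  11–131 → 121 bp
  132–148 → 17 bp
Sorted largest to smallest: 121, 17, 10 bp.

121, 17, 10 bp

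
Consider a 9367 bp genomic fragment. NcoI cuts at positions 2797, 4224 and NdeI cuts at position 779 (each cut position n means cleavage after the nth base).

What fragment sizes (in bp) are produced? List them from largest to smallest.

5143, 2018, 1427, 779 bp

Combined cut positions (sorted): 779, 2797, 4224.
Linear molecule, 3 cuts → 4 fragments:
  779 − 0 = 779 bp
  2797 − 779 = 2018 bp
  4224 − 2797 = 1427 bp
  9367 − 4224 = 5143 bp
Sorted largest to smallest: 5143, 2018, 1427, 779 bp.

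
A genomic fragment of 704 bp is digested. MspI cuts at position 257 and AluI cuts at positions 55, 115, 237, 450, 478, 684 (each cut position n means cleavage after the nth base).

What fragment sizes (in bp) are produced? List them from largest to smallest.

Combined cut positions (sorted): 55, 115, 237, 257, 450, 478, 684.
Linear molecule, 7 cuts → 8 fragments:
  55 − 0 = 55 bp
  115 − 55 = 60 bp
  237 − 115 = 122 bp
  257 − 237 = 20 bp
  450 − 257 = 193 bp
  478 − 450 = 28 bp
  684 − 478 = 206 bp
  704 − 684 = 20 bp
Sorted largest to smallest: 206, 193, 122, 60, 55, 28, 20, 20 bp.

206, 193, 122, 60, 55, 28, 20, 20 bp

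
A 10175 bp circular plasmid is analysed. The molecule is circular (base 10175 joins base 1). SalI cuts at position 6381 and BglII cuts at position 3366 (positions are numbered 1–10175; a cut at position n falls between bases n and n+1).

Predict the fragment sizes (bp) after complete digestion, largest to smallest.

7160, 3015 bp

Combined cut positions (sorted): 3366, 6381.
Circular molecule, 2 cuts → 2 fragments:
  6381 − 3366 = 3015 bp
  wrap: 10175 − 6381 + 3366 = 7160 bp
Sorted largest to smallest: 7160, 3015 bp.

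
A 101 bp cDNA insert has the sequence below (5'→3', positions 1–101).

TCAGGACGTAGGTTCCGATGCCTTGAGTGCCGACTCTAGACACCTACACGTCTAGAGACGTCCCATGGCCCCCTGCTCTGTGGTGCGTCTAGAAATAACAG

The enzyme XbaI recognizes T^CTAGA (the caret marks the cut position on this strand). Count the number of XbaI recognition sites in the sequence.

TCTAGA occurs starting at positions 35, 51, 88.
XbaI cuts at 3 sites.

3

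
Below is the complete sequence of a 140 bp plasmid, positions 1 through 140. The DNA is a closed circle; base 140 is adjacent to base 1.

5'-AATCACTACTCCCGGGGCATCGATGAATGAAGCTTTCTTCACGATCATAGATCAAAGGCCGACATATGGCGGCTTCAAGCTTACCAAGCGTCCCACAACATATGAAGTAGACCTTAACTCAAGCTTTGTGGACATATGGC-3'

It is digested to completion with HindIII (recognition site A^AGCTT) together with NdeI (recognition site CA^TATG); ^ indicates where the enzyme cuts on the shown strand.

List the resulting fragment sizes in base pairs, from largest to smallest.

36, 34, 23, 21, 13, 13 bp

HindIII sites (AAGCTT) start at positions 30, 77, 121.
HindIII cuts after the first base of each site, so after positions 30, 77, 121.
NdeI sites (CATATG) start at positions 63, 99, 133.
NdeI cuts after base 2 of each site, so after positions 64, 100, 134.
Combined cut positions: 30, 64, 77, 100, 121, 134.
Circular molecule, 6 cuts → 6 fragments:
  31–64 → 34 bp
  65–77 → 13 bp
  78–100 → 23 bp
  101–121 → 21 bp
  122–134 → 13 bp
  135–140 then 1–30 → 6 + 30 = 36 bp
Sorted largest to smallest: 36, 34, 23, 21, 13, 13 bp.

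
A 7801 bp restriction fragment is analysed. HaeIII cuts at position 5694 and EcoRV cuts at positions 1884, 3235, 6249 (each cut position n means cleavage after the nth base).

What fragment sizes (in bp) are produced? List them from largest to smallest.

Combined cut positions (sorted): 1884, 3235, 5694, 6249.
Linear molecule, 4 cuts → 5 fragments:
  1884 − 0 = 1884 bp
  3235 − 1884 = 1351 bp
  5694 − 3235 = 2459 bp
  6249 − 5694 = 555 bp
  7801 − 6249 = 1552 bp
Sorted largest to smallest: 2459, 1884, 1552, 1351, 555 bp.

2459, 1884, 1552, 1351, 555 bp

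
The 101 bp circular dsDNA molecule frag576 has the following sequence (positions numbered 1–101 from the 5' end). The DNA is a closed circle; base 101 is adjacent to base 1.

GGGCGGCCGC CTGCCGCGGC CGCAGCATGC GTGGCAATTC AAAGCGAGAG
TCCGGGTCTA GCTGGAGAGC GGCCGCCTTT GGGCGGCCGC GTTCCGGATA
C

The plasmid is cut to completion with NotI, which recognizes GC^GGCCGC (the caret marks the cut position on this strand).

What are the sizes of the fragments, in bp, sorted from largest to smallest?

53, 21, 14, 13 bp

NotI sites (GCGGCCGC) start at positions 3, 16, 69, 83.
NotI cuts after base 2 of each site, so after positions 4, 17, 70, 84.
Circular molecule, 4 cuts → 4 fragments:
  5–17 → 13 bp
  18–70 → 53 bp
  71–84 → 14 bp
  85–101 then 1–4 → 17 + 4 = 21 bp
Sorted largest to smallest: 53, 21, 14, 13 bp.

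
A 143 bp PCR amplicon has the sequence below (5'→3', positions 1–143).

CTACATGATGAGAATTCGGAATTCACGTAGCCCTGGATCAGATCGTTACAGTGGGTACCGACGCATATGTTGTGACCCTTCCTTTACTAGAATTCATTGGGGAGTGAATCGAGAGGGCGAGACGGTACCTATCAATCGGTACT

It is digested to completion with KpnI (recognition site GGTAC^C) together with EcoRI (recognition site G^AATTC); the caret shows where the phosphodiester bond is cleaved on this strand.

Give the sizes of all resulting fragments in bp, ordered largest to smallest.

39, 38, 32, 15, 12, 7 bp

KpnI sites (GGTACC) start at positions 54, 124.
KpnI cuts after base 5 of each site (before the last base), so after positions 58, 128.
EcoRI sites (GAATTC) start at positions 12, 19, 90.
EcoRI cuts after the first base of each site, so after positions 12, 19, 90.
Combined cut positions: 12, 19, 58, 90, 128.
Linear molecule, 5 cuts → 6 fragments:
  1–12 → 12 bp
  13–19 → 7 bp
  20–58 → 39 bp
  59–90 → 32 bp
  91–128 → 38 bp
  129–143 → 15 bp
Sorted largest to smallest: 39, 38, 32, 15, 12, 7 bp.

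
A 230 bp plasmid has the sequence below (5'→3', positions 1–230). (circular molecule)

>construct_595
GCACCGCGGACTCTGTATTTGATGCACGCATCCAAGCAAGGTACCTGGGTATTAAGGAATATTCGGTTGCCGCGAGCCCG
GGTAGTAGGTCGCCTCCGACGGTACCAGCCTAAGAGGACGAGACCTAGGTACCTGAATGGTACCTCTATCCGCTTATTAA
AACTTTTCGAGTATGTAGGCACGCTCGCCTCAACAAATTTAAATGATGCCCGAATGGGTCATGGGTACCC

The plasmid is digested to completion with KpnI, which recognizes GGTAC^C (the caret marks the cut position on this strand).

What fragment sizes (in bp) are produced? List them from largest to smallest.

KpnI sites (GGTACC) start at positions 40, 101, 128, 139, 224.
KpnI cuts after base 5 of each site (before the last base), so after positions 44, 105, 132, 143, 228.
Circular molecule, 5 cuts → 5 fragments:
  45–105 → 61 bp
  106–132 → 27 bp
  133–143 → 11 bp
  144–228 → 85 bp
  229–230 then 1–44 → 2 + 44 = 46 bp
Sorted largest to smallest: 85, 61, 46, 27, 11 bp.

85, 61, 46, 27, 11 bp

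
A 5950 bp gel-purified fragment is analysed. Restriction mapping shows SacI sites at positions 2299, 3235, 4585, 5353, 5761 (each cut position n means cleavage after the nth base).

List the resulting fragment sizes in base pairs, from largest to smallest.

2299, 1350, 936, 768, 408, 189 bp

Linear molecule, 5 cuts → 6 fragments:
  2299 − 0 = 2299 bp
  3235 − 2299 = 936 bp
  4585 − 3235 = 1350 bp
  5353 − 4585 = 768 bp
  5761 − 5353 = 408 bp
  5950 − 5761 = 189 bp
Sorted largest to smallest: 2299, 1350, 936, 768, 408, 189 bp.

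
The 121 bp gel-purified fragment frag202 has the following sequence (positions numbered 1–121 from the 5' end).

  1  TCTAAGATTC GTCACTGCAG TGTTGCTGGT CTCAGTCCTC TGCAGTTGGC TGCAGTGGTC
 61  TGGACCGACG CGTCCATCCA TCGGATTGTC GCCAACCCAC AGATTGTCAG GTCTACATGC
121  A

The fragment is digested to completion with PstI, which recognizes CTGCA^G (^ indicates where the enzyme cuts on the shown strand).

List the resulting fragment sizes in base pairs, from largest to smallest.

PstI sites (CTGCAG) start at positions 15, 40, 50.
PstI cuts after base 5 of each site (before the last base), so after positions 19, 44, 54.
Linear molecule, 3 cuts → 4 fragments:
  1–19 → 19 bp
  20–44 → 25 bp
  45–54 → 10 bp
  55–121 → 67 bp
Sorted largest to smallest: 67, 25, 19, 10 bp.

67, 25, 19, 10 bp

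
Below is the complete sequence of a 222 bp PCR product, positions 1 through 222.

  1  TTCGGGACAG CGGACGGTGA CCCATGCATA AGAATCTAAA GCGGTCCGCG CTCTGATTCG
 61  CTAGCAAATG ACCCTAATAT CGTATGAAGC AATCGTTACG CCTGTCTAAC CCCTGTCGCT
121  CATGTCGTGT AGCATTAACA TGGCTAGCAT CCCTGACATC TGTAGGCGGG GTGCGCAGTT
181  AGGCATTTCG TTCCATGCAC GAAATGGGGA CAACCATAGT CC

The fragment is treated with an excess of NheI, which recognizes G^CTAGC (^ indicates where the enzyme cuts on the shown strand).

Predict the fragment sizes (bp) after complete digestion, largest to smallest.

NheI sites (GCTAGC) start at positions 60, 143.
NheI cuts after the first base of each site, so after positions 60, 143.
Linear molecule, 2 cuts → 3 fragments:
  1–60 → 60 bp
  61–143 → 83 bp
  144–222 → 79 bp
Sorted largest to smallest: 83, 79, 60 bp.

83, 79, 60 bp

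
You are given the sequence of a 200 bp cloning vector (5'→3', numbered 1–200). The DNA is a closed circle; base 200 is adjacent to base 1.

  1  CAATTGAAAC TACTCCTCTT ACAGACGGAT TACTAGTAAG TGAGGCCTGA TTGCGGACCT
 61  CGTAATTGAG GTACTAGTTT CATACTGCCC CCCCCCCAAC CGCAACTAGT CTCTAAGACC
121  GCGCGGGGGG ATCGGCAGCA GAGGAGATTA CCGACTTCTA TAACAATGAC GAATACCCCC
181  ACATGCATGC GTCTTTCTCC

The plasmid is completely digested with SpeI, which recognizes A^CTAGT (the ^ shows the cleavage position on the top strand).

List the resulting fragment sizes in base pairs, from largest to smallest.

127, 41, 32 bp

SpeI sites (ACTAGT) start at positions 32, 73, 105.
SpeI cuts after the first base of each site, so after positions 32, 73, 105.
Circular molecule, 3 cuts → 3 fragments:
  33–73 → 41 bp
  74–105 → 32 bp
  106–200 then 1–32 → 95 + 32 = 127 bp
Sorted largest to smallest: 127, 41, 32 bp.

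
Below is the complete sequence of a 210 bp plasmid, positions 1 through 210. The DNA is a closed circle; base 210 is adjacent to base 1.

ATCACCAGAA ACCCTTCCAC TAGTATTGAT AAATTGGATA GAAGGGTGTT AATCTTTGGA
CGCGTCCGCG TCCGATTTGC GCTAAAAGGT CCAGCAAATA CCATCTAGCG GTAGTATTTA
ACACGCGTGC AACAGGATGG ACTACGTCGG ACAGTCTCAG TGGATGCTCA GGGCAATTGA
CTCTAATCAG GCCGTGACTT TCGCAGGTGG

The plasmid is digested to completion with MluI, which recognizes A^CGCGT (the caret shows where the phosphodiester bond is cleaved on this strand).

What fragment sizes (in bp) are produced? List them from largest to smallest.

147, 63 bp

MluI sites (ACGCGT) start at positions 60, 123.
MluI cuts after the first base of each site, so after positions 60, 123.
Circular molecule, 2 cuts → 2 fragments:
  61–123 → 63 bp
  124–210 then 1–60 → 87 + 60 = 147 bp
Sorted largest to smallest: 147, 63 bp.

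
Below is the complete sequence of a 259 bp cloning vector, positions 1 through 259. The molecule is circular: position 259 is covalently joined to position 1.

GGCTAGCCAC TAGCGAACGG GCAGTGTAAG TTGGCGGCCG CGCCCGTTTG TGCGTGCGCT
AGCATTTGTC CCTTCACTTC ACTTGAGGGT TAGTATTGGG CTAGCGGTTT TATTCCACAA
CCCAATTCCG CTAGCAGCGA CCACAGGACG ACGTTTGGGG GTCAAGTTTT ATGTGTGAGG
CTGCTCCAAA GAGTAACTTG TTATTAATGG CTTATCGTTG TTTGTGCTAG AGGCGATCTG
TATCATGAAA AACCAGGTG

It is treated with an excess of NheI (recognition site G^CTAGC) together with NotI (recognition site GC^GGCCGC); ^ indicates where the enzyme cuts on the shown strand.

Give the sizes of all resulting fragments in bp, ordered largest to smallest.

131, 42, 33, 30, 23 bp

NheI sites (GCTAGC) start at positions 2, 58, 100, 130.
NheI cuts after the first base of each site, so after positions 2, 58, 100, 130.
The NotI site (GCGGCCGC) starts at position 34.
NotI cuts after base 2 of each site, so after position 35.
Combined cut positions: 2, 35, 58, 100, 130.
Circular molecule, 5 cuts → 5 fragments:
  3–35 → 33 bp
  36–58 → 23 bp
  59–100 → 42 bp
  101–130 → 30 bp
  131–259 then 1–2 → 129 + 2 = 131 bp
Sorted largest to smallest: 131, 42, 33, 30, 23 bp.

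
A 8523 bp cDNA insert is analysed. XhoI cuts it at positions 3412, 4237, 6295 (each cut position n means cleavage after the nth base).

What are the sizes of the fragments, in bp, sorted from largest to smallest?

3412, 2228, 2058, 825 bp

Linear molecule, 3 cuts → 4 fragments:
  3412 − 0 = 3412 bp
  4237 − 3412 = 825 bp
  6295 − 4237 = 2058 bp
  8523 − 6295 = 2228 bp
Sorted largest to smallest: 3412, 2228, 2058, 825 bp.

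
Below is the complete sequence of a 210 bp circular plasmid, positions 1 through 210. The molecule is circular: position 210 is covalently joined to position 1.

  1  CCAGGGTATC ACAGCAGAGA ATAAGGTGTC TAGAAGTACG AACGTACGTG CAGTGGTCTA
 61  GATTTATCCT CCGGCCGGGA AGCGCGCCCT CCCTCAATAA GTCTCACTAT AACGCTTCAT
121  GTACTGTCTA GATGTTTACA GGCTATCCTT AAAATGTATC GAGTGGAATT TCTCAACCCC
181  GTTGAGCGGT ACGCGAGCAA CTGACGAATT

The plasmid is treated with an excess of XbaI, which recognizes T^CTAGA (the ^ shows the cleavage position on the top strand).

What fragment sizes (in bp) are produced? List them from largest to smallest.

XbaI sites (TCTAGA) start at positions 29, 57, 127.
XbaI cuts after the first base of each site, so after positions 29, 57, 127.
Circular molecule, 3 cuts → 3 fragments:
  30–57 → 28 bp
  58–127 → 70 bp
  128–210 then 1–29 → 83 + 29 = 112 bp
Sorted largest to smallest: 112, 70, 28 bp.

112, 70, 28 bp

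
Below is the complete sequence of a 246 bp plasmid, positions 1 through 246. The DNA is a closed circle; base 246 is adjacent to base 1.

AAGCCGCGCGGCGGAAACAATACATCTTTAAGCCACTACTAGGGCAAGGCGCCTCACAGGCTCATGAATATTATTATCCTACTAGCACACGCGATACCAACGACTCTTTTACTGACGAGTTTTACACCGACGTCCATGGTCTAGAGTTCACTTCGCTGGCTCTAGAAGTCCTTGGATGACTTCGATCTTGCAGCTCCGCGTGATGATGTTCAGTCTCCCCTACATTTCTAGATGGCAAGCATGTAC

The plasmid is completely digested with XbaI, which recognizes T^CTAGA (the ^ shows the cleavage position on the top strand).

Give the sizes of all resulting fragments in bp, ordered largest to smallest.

XbaI sites (TCTAGA) start at positions 140, 161, 227.
XbaI cuts after the first base of each site, so after positions 140, 161, 227.
Circular molecule, 3 cuts → 3 fragments:
  141–161 → 21 bp
  162–227 → 66 bp
  228–246 then 1–140 → 19 + 140 = 159 bp
Sorted largest to smallest: 159, 66, 21 bp.

159, 66, 21 bp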